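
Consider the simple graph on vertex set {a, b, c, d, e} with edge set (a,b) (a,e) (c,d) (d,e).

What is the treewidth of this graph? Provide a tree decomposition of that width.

Treewidth 1.
Bags: B1 = {c, d}  B2 = {d, e}  B3 = {a, e}  B4 = {a, b}
Tree: B1–B2, B2–B3, B3–B4

Every bag has size at most 2, so the width is 2 − 1 = 1 and tw(G) ≤ 1. Any graph with an edge has treewidth ≥ 1, and G has the edge c–d. Hence tw(G) = 1 exactly.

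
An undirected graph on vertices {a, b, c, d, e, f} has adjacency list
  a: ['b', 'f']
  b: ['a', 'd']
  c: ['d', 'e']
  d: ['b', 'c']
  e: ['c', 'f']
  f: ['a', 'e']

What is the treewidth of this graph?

2

A width-2 tree decomposition is:
Bags: B1 = {a, e, f}  B2 = {a, b, e}  B3 = {b, d, e}  B4 = {c, d, e}
Tree: B1–B2, B2–B3, B3–B4
Every bag has size at most 3, so the width is 3 − 1 = 2 and tw(G) ≤ 2. For the lower bound, G contains the cycle e–f–a–b–d–c–e, so G is not a forest; only forests have treewidth ≤ 1, hence tw(G) ≥ 2. Combining the bounds, tw(G) = 2.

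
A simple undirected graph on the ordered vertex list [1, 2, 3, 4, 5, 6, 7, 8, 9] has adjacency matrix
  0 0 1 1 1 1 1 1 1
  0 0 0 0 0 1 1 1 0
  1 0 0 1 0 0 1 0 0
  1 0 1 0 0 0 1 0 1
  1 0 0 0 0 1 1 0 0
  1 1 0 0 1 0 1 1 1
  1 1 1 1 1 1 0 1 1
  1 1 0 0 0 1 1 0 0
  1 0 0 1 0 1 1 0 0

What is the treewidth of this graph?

3

A width-3 tree decomposition is:
Bags: B1 = {1, 3, 4, 7}  B2 = {1, 4, 7, 9}  B3 = {1, 6, 7, 9}  B4 = {1, 5, 6, 7}  B5 = {1, 6, 7, 8}  B6 = {2, 6, 7, 8}
Tree: B1–B2, B2–B3, B3–B4, B4–B5, B5–B6
Each bag holds 4 vertices, so the decomposition has width 3, which upper-bounds the treewidth. For the lower bound, the 4 vertices {1, 3, 4, 7} are pairwise adjacent, and any tree decomposition puts a clique entirely inside one bag — forcing width ≥ 3. Therefore the treewidth is 3.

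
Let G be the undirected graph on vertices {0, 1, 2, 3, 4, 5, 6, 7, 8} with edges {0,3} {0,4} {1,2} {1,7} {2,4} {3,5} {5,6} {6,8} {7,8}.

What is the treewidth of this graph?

A width-2 tree decomposition is:
Bags: B1 = {0, 3, 5}  B2 = {0, 5, 6}  B3 = {0, 6, 8}  B4 = {0, 7, 8}  B5 = {0, 1, 7}  B6 = {0, 1, 2}  B7 = {0, 2, 4}
Tree: B1–B2, B2–B3, B3–B4, B4–B5, B5–B6, B6–B7
The largest bag has 3 vertices, giving width 2; this decomposition certifies tw(G) ≤ 2. Since 0–3–5–6–8–7–1–2–4–0 is a cycle in G, G is not acyclic. Forests are exactly the graphs of treewidth ≤ 1, so tw(G) ≥ 2. The upper and lower bounds meet at 2, so that is the treewidth.

2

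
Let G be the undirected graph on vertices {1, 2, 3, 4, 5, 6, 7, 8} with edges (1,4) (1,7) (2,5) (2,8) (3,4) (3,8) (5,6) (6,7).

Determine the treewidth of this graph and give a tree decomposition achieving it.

Treewidth 2.
One optimal decomposition is:
Bags: B1 = {1, 6, 7}  B2 = {1, 5, 6}  B3 = {1, 2, 5}  B4 = {1, 2, 8}  B5 = {1, 3, 8}  B6 = {1, 3, 4}
Tree: B1–B2, B2–B3, B3–B4, B4–B5, B5–B6

The largest bag has 3 vertices, giving width 2; this decomposition certifies tw(G) ≤ 2. Since 1–7–6–5–2–8–3–4–1 is a cycle in G, G is not acyclic. Forests are exactly the graphs of treewidth ≤ 1, so tw(G) ≥ 2. The upper and lower bounds meet at 2, so that is the treewidth.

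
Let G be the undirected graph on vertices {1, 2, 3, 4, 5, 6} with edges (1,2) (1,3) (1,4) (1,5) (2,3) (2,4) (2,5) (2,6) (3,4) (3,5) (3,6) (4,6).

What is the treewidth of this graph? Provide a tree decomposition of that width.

Treewidth 3.
One optimal decomposition is:
Bags: B1 = {1, 2, 3, 5}  B2 = {1, 2, 3, 4}  B3 = {2, 3, 4, 6}
Tree: B1–B2, B2–B3

Every bag has size at most 4, so the width is 4 − 1 = 3 and tw(G) ≤ 3. For the lower bound, the 4 vertices {1, 2, 3, 4} are pairwise adjacent, and any tree decomposition puts a clique entirely inside one bag — forcing width ≥ 3. The upper and lower bounds meet at 3, so that is the treewidth.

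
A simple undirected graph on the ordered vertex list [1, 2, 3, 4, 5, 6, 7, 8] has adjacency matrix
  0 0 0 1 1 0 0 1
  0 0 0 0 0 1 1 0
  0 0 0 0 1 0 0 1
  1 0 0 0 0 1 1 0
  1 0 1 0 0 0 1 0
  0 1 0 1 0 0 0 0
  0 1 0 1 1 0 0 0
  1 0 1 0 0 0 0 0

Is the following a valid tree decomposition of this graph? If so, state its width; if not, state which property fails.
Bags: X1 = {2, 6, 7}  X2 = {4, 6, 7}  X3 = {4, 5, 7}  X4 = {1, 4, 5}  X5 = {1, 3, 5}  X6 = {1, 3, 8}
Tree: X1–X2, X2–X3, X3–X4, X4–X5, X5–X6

Yes; width 2.

Checking the three conditions: (i) the bags cover all of {1, 2, 3, 4, 5, 6, 7, 8}; (ii) for each edge, some bag contains both endpoints; (iii) the bags containing any fixed vertex form a subtree. All hold, so the decomposition is valid with width 3 − 1 = 2.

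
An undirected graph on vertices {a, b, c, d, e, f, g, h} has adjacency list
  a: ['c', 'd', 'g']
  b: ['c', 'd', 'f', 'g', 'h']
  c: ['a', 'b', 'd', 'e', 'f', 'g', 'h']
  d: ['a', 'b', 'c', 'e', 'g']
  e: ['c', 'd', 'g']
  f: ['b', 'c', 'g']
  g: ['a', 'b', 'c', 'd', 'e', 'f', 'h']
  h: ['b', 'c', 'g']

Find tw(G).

3

A width-3 tree decomposition is:
Bags: B1 = {b, c, d, g}  B2 = {b, c, f, g}  B3 = {c, d, e, g}  B4 = {b, c, g, h}  B5 = {a, c, d, g}
Tree: B1–B2, B1–B3, B2–B4, B3–B5
Every bag has size at most 4, so the width is 4 − 1 = 3 and tw(G) ≤ 3. On the other hand G contains the 4-clique {c, d, e, g}. A clique must lie in a single bag of any decomposition, so no decomposition can have width below 3. Hence tw(G) = 3 exactly.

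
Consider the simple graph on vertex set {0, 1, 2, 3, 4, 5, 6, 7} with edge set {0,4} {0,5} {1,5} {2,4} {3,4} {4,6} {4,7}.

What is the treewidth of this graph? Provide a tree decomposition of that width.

The largest bag has 2 vertices, giving width 1; this decomposition certifies tw(G) ≤ 1. Any graph with an edge has treewidth ≥ 1, and G has the edge 3–4. Hence tw(G) = 1 exactly.

Treewidth 1.
Bags: B1 = {3, 4}  B2 = {4, 6}  B3 = {0, 4}  B4 = {0, 5}  B5 = {2, 4}  B6 = {4, 7}  B7 = {1, 5}
Tree: B1–B2, B1–B3, B3–B4, B2–B5, B5–B6, B4–B7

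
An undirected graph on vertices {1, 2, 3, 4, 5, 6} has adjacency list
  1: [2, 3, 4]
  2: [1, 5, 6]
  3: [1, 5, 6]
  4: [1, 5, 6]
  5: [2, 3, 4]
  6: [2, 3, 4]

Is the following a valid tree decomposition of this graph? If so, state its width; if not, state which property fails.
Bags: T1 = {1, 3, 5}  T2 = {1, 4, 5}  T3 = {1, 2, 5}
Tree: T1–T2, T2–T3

No — vertex 6 appears in no bag.

A tree decomposition must satisfy three properties: every vertex lies in some bag; for every edge, both endpoints lie together in some bag; and for every vertex, the bags containing it form a connected subtree. Here vertex 6 appears in no bag, so the decomposition is invalid.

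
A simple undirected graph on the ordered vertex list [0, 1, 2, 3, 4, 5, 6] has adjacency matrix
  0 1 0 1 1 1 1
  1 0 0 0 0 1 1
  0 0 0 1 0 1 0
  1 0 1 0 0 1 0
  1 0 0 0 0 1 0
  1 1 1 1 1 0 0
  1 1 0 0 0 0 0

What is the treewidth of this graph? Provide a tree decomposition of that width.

Every bag has size at most 3, so the width is 3 − 1 = 2 and tw(G) ≤ 2. For the lower bound, the 3 vertices {0, 1, 5} are pairwise adjacent, and any tree decomposition puts a clique entirely inside one bag — forcing width ≥ 2. Hence tw(G) = 2 exactly.

Treewidth 2.
Bags: B1 = {0, 1, 5}  B2 = {0, 1, 6}  B3 = {0, 3, 5}  B4 = {2, 3, 5}  B5 = {0, 4, 5}
Tree: B1–B2, B1–B3, B3–B4, B3–B5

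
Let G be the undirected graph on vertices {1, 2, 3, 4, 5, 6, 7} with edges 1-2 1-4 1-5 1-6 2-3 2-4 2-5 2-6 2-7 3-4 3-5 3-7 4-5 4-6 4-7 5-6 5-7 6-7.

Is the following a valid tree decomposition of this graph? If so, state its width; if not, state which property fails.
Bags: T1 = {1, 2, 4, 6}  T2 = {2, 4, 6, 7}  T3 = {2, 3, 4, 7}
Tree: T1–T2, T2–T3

No — vertex 5 appears in no bag.

A tree decomposition must satisfy three properties: every vertex lies in some bag; for every edge, both endpoints lie together in some bag; and for every vertex, the bags containing it form a connected subtree. Here vertex 5 appears in no bag, so the decomposition is invalid.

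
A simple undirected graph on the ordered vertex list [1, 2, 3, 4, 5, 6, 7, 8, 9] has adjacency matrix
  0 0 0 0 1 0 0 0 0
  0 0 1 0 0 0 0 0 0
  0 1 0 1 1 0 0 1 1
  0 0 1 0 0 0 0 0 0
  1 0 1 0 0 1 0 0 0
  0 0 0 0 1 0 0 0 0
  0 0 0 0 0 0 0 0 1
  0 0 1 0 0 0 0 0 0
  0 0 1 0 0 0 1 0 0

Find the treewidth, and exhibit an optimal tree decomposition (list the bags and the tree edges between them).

Every bag has size at most 2, so the width is 2 − 1 = 1 and tw(G) ≤ 1. G has an edge, so its treewidth is at least 1. Hence tw(G) = 1 exactly.

Treewidth 1.
One such decomposition:
Bags: B1 = {3, 8}  B2 = {3, 5}  B3 = {5, 6}  B4 = {3, 9}  B5 = {2, 3}  B6 = {1, 5}  B7 = {7, 9}  B8 = {3, 4}
Tree: B1–B2, B2–B3, B1–B4, B2–B5, B3–B6, B4–B7, B2–B8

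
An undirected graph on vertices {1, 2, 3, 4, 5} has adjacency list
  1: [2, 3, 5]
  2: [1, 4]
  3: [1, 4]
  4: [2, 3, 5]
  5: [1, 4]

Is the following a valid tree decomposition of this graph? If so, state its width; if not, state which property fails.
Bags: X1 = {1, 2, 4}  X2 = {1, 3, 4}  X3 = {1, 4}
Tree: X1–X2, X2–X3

A tree decomposition must satisfy three properties: every vertex lies in some bag; for every edge, both endpoints lie together in some bag; and for every vertex, the bags containing it form a connected subtree. Here vertex 5 appears in no bag, so the decomposition is invalid.

No — vertex 5 appears in no bag.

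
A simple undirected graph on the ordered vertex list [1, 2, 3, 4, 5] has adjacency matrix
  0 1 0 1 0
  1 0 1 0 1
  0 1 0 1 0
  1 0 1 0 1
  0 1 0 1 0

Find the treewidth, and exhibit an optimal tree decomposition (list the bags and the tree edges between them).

Treewidth 2.
One such decomposition:
Bags: B1 = {1, 2, 4}  B2 = {2, 4, 5}  B3 = {2, 3, 4}
Tree: B1–B2, B2–B3

Each bag holds 3 vertices, so the decomposition has width 2, which upper-bounds the treewidth. For the lower bound, G contains the cycle 1–2–5–4–1, so G is not a forest; only forests have treewidth ≤ 1, hence tw(G) ≥ 2. Combining the bounds, tw(G) = 2.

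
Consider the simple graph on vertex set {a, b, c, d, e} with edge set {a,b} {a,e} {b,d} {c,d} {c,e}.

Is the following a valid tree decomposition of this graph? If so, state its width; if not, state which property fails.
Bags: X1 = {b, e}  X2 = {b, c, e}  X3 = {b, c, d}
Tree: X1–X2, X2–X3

No — vertex a appears in no bag.

A tree decomposition must satisfy three properties: every vertex lies in some bag; for every edge, both endpoints lie together in some bag; and for every vertex, the bags containing it form a connected subtree. Here vertex a appears in no bag, so the decomposition is invalid.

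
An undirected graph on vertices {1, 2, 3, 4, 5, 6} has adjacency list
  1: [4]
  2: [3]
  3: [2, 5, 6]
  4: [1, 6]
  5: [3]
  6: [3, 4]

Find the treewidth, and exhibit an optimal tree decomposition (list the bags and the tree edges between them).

Treewidth 1.
Bags: B1 = {3, 6}  B2 = {4, 6}  B3 = {3, 5}  B4 = {2, 3}  B5 = {1, 4}
Tree: B1–B2, B1–B3, B1–B4, B2–B5

Each bag holds 2 vertices, so the decomposition has width 1, which upper-bounds the treewidth. Since G has at least one edge (e.g. 6–3), it is not an edgeless graph, so tw(G) ≥ 1. Combining the bounds, tw(G) = 1.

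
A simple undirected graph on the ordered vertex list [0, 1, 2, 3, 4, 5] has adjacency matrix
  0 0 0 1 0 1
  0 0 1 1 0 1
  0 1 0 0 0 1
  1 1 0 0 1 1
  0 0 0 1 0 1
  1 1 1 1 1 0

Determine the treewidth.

2

A width-2 tree decomposition is:
Bags: B1 = {1, 2, 5}  B2 = {1, 3, 5}  B3 = {0, 3, 5}  B4 = {3, 4, 5}
Tree: B1–B2, B2–B3, B3–B4
The largest bag has 3 vertices, giving width 2; this decomposition certifies tw(G) ≤ 2. On the other hand G contains the 3-clique {1, 2, 5}. A clique must lie in a single bag of any decomposition, so no decomposition can have width below 2. Hence tw(G) = 2 exactly.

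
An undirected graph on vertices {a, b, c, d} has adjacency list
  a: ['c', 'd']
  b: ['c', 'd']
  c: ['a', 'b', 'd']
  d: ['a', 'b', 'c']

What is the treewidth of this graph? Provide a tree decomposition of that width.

The largest bag has 3 vertices, giving width 2; this decomposition certifies tw(G) ≤ 2. On the other hand G contains the 3-clique {a, c, d}. A clique must lie in a single bag of any decomposition, so no decomposition can have width below 2. Combining the bounds, tw(G) = 2.

Treewidth 2.
One such decomposition:
Bags: B1 = {a, c, d}  B2 = {b, c, d}
Tree: B1–B2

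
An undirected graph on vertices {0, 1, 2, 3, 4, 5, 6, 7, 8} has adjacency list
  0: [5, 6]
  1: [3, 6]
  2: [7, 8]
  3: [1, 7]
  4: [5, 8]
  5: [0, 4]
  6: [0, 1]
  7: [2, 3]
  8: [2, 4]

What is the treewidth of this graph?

2

A width-2 tree decomposition is:
Bags: B1 = {0, 4, 5}  B2 = {0, 4, 8}  B3 = {0, 2, 8}  B4 = {0, 2, 7}  B5 = {0, 3, 7}  B6 = {0, 1, 3}  B7 = {0, 1, 6}
Tree: B1–B2, B2–B3, B3–B4, B4–B5, B5–B6, B6–B7
Every bag has size at most 3, so the width is 3 − 1 = 2 and tw(G) ≤ 2. For the lower bound, G contains the cycle 0–5–4–8–2–7–3–1–6–0, so G is not a forest; only forests have treewidth ≤ 1, hence tw(G) ≥ 2. The upper and lower bounds meet at 2, so that is the treewidth.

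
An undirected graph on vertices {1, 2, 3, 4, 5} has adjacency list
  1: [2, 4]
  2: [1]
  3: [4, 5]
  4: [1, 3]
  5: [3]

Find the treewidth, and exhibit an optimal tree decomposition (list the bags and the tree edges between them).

The largest bag has 2 vertices, giving width 1; this decomposition certifies tw(G) ≤ 1. G has an edge, so its treewidth is at least 1. Combining the bounds, tw(G) = 1.

Treewidth 1.
One optimal decomposition is:
Bags: B1 = {1, 2}  B2 = {1, 4}  B3 = {3, 4}  B4 = {3, 5}
Tree: B1–B2, B2–B3, B3–B4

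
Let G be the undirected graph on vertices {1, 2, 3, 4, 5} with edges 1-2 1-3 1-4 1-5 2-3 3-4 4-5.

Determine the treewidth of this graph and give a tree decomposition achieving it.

The largest bag has 3 vertices, giving width 2; this decomposition certifies tw(G) ≤ 2. Conversely, {1, 2, 3} is a clique of size 3, and the vertices of any clique must share a bag in every tree decomposition; so some bag has ≥ 3 vertices and tw(G) ≥ 2. Hence tw(G) = 2 exactly.

Treewidth 2.
One optimal decomposition is:
Bags: B1 = {1, 3, 4}  B2 = {1, 4, 5}  B3 = {1, 2, 3}
Tree: B1–B2, B1–B3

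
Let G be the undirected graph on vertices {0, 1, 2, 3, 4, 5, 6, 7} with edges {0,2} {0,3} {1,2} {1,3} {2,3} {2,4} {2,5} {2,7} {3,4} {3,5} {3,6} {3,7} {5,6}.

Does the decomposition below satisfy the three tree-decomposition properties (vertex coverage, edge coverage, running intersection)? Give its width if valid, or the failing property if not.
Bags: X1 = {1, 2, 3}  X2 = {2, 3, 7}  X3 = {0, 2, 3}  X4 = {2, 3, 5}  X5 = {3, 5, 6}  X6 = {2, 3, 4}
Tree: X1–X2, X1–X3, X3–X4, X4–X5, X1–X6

Yes; width 2.

Every vertex of G appears in some bag (union = {0, 1, 2, 3, 4, 5, 6, 7}); every edge is covered by a bag; and for each vertex v the set of bags containing v is connected in the bag tree. The decomposition is therefore valid. The largest bag has 3 vertices, so the width is 2.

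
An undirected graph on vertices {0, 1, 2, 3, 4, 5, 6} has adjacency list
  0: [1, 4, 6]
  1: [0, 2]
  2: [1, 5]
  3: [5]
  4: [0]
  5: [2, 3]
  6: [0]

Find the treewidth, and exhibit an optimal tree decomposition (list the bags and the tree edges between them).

Treewidth 1.
One such decomposition:
Bags: B1 = {1, 2}  B2 = {2, 5}  B3 = {3, 5}  B4 = {0, 1}  B5 = {0, 6}  B6 = {0, 4}
Tree: B1–B2, B2–B3, B1–B4, B4–B5, B5–B6

Each bag holds 2 vertices, so the decomposition has width 1, which upper-bounds the treewidth. G has an edge, so its treewidth is at least 1. Hence tw(G) = 1 exactly.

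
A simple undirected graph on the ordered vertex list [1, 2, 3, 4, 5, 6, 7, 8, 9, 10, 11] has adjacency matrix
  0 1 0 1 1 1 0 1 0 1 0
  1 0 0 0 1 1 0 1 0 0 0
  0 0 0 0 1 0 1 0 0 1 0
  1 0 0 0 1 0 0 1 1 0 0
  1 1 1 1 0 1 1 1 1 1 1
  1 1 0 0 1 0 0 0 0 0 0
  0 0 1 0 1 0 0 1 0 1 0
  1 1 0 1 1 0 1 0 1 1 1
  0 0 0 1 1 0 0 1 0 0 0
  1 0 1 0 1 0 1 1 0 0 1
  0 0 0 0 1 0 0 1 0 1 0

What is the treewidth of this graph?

3

A width-3 tree decomposition is:
Bags: B1 = {1, 5, 8, 10}  B2 = {5, 8, 10, 11}  B3 = {5, 7, 8, 10}  B4 = {1, 2, 5, 8}  B5 = {3, 5, 7, 10}  B6 = {1, 4, 5, 8}  B7 = {1, 2, 5, 6}  B8 = {4, 5, 8, 9}
Tree: B1–B2, B1–B3, B1–B4, B3–B5, B4–B6, B4–B7, B6–B8
Each bag holds 4 vertices, so the decomposition has width 3, which upper-bounds the treewidth. On the other hand G contains the 4-clique {1, 2, 5, 8}. A clique must lie in a single bag of any decomposition, so no decomposition can have width below 3. Hence tw(G) = 3 exactly.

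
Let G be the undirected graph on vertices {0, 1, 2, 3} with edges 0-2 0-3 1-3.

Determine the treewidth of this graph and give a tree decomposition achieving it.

Treewidth 1.
Bags: B1 = {1, 3}  B2 = {0, 3}  B3 = {0, 2}
Tree: B1–B2, B2–B3

The largest bag has 2 vertices, giving width 1; this decomposition certifies tw(G) ≤ 1. Any graph with an edge has treewidth ≥ 1, and G has the edge 1–3. The upper and lower bounds meet at 1, so that is the treewidth.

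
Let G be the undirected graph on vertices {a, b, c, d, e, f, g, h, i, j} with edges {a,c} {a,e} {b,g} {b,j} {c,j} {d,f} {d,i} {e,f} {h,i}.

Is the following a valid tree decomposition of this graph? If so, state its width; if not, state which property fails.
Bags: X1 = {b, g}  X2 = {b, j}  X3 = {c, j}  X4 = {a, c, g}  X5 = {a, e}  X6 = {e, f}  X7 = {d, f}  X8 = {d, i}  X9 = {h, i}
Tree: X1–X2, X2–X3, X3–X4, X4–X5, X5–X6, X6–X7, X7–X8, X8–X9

No — bags containing vertex g are not connected in the tree.

A tree decomposition must satisfy three properties: every vertex lies in some bag; for every edge, both endpoints lie together in some bag; and for every vertex, the bags containing it form a connected subtree. Here bags containing vertex g are not connected in the tree, so the decomposition is invalid.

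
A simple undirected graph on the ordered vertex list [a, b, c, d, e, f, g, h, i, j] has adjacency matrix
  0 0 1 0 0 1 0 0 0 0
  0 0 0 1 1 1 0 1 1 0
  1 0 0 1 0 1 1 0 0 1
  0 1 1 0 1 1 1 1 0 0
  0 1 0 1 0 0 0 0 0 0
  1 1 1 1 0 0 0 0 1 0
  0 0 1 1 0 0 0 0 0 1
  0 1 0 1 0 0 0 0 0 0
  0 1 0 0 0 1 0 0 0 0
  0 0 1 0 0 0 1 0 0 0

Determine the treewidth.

A width-2 tree decomposition is:
Bags: B1 = {b, d, f}  B2 = {b, d, e}  B3 = {c, d, f}  B4 = {c, d, g}  B5 = {a, c, f}  B6 = {b, f, i}  B7 = {b, d, h}  B8 = {c, g, j}
Tree: B1–B2, B1–B3, B3–B4, B3–B5, B1–B6, B2–B7, B4–B8
Every bag has size at most 3, so the width is 3 − 1 = 2 and tw(G) ≤ 2. For the lower bound, the 3 vertices {c, d, g} are pairwise adjacent, and any tree decomposition puts a clique entirely inside one bag — forcing width ≥ 2. Hence tw(G) = 2 exactly.

2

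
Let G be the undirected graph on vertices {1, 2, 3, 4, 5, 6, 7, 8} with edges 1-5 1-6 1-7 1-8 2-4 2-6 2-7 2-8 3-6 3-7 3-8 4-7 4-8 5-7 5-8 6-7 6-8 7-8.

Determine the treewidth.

3

A width-3 tree decomposition is:
Bags: B1 = {1, 6, 7, 8}  B2 = {2, 6, 7, 8}  B3 = {2, 4, 7, 8}  B4 = {1, 5, 7, 8}  B5 = {3, 6, 7, 8}
Tree: B1–B2, B2–B3, B1–B4, B2–B5
The largest bag has 4 vertices, giving width 3; this decomposition certifies tw(G) ≤ 3. For the lower bound, the 4 vertices {2, 4, 7, 8} are pairwise adjacent, and any tree decomposition puts a clique entirely inside one bag — forcing width ≥ 3. The upper and lower bounds meet at 3, so that is the treewidth.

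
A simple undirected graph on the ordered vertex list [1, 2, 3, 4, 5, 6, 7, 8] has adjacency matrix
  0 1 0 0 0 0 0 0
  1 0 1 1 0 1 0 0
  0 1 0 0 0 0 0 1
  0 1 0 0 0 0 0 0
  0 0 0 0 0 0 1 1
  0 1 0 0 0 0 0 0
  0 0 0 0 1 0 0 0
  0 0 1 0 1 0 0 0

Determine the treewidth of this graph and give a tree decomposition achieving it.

Treewidth 1.
One optimal decomposition is:
Bags: B1 = {2, 3}  B2 = {3, 8}  B3 = {5, 8}  B4 = {5, 7}  B5 = {1, 2}  B6 = {2, 6}  B7 = {2, 4}
Tree: B1–B2, B2–B3, B3–B4, B1–B5, B1–B6, B6–B7

The largest bag has 2 vertices, giving width 1; this decomposition certifies tw(G) ≤ 1. G has an edge, so its treewidth is at least 1. Hence tw(G) = 1 exactly.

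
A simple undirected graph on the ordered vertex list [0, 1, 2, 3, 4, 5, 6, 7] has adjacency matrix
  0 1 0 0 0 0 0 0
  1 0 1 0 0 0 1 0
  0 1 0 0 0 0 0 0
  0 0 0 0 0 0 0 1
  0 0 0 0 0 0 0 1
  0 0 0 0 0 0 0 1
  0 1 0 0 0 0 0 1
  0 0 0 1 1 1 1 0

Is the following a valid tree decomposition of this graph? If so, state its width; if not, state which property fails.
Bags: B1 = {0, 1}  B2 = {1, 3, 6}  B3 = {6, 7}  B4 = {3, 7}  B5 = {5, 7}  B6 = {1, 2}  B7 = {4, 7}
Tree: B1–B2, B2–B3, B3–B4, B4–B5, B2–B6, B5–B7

No — bags containing vertex 3 are not connected in the tree.

A tree decomposition must satisfy three properties: every vertex lies in some bag; for every edge, both endpoints lie together in some bag; and for every vertex, the bags containing it form a connected subtree. Here bags containing vertex 3 are not connected in the tree, so the decomposition is invalid.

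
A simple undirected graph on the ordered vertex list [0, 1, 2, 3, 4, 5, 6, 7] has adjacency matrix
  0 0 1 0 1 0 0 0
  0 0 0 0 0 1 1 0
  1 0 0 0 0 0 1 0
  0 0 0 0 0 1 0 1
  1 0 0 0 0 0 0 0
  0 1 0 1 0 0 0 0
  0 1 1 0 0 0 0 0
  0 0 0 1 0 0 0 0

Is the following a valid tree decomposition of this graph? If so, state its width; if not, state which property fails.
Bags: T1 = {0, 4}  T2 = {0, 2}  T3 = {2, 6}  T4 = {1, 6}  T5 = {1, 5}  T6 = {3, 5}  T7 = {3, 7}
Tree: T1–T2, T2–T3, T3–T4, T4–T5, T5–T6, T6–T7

Checking the three conditions: (i) the bags cover all of {0, 1, 2, 3, 4, 5, 6, 7}; (ii) for each edge, some bag contains both endpoints; (iii) the bags containing any fixed vertex form a subtree. All hold, so the decomposition is valid with width 2 − 1 = 1.

Yes; width 1.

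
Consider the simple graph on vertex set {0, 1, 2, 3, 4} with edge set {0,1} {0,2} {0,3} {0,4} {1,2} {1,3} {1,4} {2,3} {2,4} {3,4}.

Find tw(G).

4

A width-4 tree decomposition is:
Bags: B1 = {0, 1, 2, 3, 4}
Tree: (single bag)
With just one bag of size 5, the width is 5 − 1 = 4, so tw(G) ≤ 4. Conversely, {0, 1, 2, 3, 4} is a clique of size 5, and the vertices of any clique must share a bag in every tree decomposition; so some bag has ≥ 5 vertices and tw(G) ≥ 4. The upper and lower bounds meet at 4, so that is the treewidth.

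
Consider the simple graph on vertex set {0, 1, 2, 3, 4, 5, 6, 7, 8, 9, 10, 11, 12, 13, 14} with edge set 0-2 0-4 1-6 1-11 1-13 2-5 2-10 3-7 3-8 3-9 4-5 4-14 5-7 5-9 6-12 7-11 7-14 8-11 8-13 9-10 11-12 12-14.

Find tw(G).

A width-3 tree decomposition is:
Bags: B1 = {0, 2, 9, 10}  B2 = {0, 2, 5, 9}  B3 = {0, 4, 5, 9}  B4 = {3, 4, 5, 9}  B5 = {3, 4, 5, 7}  B6 = {3, 4, 7, 14}  B7 = {3, 7, 8, 14}  B8 = {7, 8, 11, 14}  B9 = {8, 11, 12, 14}  B10 = {8, 11, 12, 13}  B11 = {1, 11, 12, 13}  B12 = {1, 6, 12, 13}
Tree: B1–B2, B2–B3, B3–B4, B4–B5, B5–B6, B6–B7, B7–B8, B8–B9, B9–B10, B10–B11, B11–B12
Each bag holds 4 vertices, so the decomposition has width 3, which upper-bounds the treewidth. For the lower bound: the 4 vertex sets {0,2,10}, {9}, {5}, {3,4,7,14} are disjoint, each induces a connected subgraph, and every pair is joined by at least one edge of G. Contracting each set to a single vertex therefore yields K_{4} as a minor, and since treewidth is minor-monotone, tw(G) ≥ tw(K_{4}) = 3. Hence tw(G) = 3 exactly.

3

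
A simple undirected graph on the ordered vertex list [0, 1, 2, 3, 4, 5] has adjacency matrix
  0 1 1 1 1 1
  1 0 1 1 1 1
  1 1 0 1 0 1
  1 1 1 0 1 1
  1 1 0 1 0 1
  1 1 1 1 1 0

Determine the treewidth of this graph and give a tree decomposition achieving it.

Treewidth 4.
Bags: B1 = {0, 1, 3, 4, 5}  B2 = {0, 1, 2, 3, 5}
Tree: B1–B2

Every bag has size at most 5, so the width is 5 − 1 = 4 and tw(G) ≤ 4. Conversely, {0, 1, 2, 3, 5} is a clique of size 5, and the vertices of any clique must share a bag in every tree decomposition; so some bag has ≥ 5 vertices and tw(G) ≥ 4. Therefore the treewidth is 4.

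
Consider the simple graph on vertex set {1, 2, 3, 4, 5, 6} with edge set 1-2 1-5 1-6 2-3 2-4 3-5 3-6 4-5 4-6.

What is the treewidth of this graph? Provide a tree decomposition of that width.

Each bag holds 4 vertices, so the decomposition has width 3, which upper-bounds the treewidth. For the lower bound: the 4 vertex sets {1,5}, {3,6}, {4}, {2} are disjoint, each induces a connected subgraph, and every pair is joined by at least one edge of G. Contracting each set to a single vertex therefore yields K_{4} as a minor, and since treewidth is minor-monotone, tw(G) ≥ tw(K_{4}) = 3. Hence tw(G) = 3 exactly.

Treewidth 3.
One optimal decomposition is:
Bags: B1 = {1, 3, 4, 5}  B2 = {1, 3, 4, 6}  B3 = {1, 2, 3, 4}
Tree: B1–B2, B2–B3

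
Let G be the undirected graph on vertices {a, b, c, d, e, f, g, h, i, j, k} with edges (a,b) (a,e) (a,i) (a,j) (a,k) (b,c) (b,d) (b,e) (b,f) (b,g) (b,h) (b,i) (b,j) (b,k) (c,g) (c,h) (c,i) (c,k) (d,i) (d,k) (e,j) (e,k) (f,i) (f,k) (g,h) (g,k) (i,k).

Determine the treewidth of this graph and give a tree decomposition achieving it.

Treewidth 3.
Bags: B1 = {b, c, g, k}  B2 = {b, c, i, k}  B3 = {a, b, i, k}  B4 = {a, b, e, k}  B5 = {b, d, i, k}  B6 = {a, b, e, j}  B7 = {b, c, g, h}  B8 = {b, f, i, k}
Tree: B1–B2, B2–B3, B3–B4, B3–B5, B4–B6, B1–B7, B5–B8

Each bag holds 4 vertices, so the decomposition has width 3, which upper-bounds the treewidth. On the other hand G contains the 4-clique {a, b, e, j}. A clique must lie in a single bag of any decomposition, so no decomposition can have width below 3. Therefore the treewidth is 3.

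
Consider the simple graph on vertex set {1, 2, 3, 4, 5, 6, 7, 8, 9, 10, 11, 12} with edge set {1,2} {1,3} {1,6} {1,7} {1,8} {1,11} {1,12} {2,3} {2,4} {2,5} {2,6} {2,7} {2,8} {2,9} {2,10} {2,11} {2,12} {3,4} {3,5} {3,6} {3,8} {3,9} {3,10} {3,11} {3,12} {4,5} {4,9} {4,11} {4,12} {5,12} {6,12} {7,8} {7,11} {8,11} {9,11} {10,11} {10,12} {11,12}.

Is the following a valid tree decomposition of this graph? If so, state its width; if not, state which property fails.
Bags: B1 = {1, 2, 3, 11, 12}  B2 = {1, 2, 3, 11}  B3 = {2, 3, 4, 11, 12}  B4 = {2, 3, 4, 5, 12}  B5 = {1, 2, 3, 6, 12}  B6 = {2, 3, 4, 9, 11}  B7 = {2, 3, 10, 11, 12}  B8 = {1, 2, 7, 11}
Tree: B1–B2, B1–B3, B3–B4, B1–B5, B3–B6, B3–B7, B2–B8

No — vertex 8 appears in no bag.

A tree decomposition must satisfy three properties: every vertex lies in some bag; for every edge, both endpoints lie together in some bag; and for every vertex, the bags containing it form a connected subtree. Here vertex 8 appears in no bag, so the decomposition is invalid.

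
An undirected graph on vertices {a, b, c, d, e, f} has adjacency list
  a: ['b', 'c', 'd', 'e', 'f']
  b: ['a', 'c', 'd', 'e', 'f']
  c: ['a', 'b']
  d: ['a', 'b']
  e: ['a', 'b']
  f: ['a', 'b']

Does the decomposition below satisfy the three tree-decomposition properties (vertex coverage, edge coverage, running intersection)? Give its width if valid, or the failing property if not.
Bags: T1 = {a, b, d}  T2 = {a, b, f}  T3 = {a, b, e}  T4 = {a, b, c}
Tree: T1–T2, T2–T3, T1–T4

Vertex coverage: the bags together contain {a, b, c, d, e, f}, the full vertex set. Edge coverage: each edge of G has both endpoints in at least one bag. Running intersection: for every vertex, the bags containing it form a connected subtree. All three properties hold, so this is a valid tree decomposition of width max|bag| − 1 = 2, and hence tw(G) ≤ 2.

Yes; width 2.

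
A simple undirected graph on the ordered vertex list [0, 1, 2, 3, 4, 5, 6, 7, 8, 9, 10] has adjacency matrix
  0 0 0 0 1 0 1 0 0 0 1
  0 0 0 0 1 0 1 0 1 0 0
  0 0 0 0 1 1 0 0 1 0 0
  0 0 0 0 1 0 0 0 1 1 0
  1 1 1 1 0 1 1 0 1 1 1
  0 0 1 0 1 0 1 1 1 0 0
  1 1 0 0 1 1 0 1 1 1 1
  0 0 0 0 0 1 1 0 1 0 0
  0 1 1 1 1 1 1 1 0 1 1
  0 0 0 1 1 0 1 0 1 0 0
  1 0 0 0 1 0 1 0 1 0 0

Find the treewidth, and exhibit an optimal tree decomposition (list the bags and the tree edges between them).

The largest bag has 4 vertices, giving width 3; this decomposition certifies tw(G) ≤ 3. For the lower bound, the 4 vertices {0, 4, 6, 10} are pairwise adjacent, and any tree decomposition puts a clique entirely inside one bag — forcing width ≥ 3. Hence tw(G) = 3 exactly.

Treewidth 3.
One optimal decomposition is:
Bags: B1 = {2, 4, 5, 8}  B2 = {4, 5, 6, 8}  B3 = {1, 4, 6, 8}  B4 = {4, 6, 8, 10}  B5 = {4, 6, 8, 9}  B6 = {5, 6, 7, 8}  B7 = {0, 4, 6, 10}  B8 = {3, 4, 8, 9}
Tree: B1–B2, B2–B3, B3–B4, B3–B5, B2–B6, B4–B7, B5–B8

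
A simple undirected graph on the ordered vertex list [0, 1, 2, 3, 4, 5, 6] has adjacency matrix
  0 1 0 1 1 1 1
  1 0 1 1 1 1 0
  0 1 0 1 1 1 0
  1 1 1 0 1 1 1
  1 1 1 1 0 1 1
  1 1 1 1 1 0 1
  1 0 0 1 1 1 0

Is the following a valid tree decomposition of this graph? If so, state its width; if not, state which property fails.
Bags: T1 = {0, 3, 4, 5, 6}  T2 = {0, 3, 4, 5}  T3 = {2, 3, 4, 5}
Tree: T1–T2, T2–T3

No — vertex 1 appears in no bag.

A tree decomposition must satisfy three properties: every vertex lies in some bag; for every edge, both endpoints lie together in some bag; and for every vertex, the bags containing it form a connected subtree. Here vertex 1 appears in no bag, so the decomposition is invalid.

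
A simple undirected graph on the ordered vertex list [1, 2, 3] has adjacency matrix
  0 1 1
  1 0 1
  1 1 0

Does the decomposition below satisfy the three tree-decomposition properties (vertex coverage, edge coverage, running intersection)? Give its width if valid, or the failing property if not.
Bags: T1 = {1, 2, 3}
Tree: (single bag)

Every vertex of G appears in some bag (union = {1, 2, 3}); every edge is covered by a bag; and for each vertex v the set of bags containing v is connected in the bag tree. The decomposition is therefore valid. The largest bag has 3 vertices, so the width is 2.

Yes; width 2.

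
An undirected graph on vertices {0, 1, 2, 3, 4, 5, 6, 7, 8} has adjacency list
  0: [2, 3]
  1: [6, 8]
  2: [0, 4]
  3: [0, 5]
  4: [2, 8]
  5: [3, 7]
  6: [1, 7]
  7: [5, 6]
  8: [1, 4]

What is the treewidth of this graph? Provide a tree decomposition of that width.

Each bag holds 3 vertices, so the decomposition has width 2, which upper-bounds the treewidth. Since 5–3–0–2–4–8–1–6–7–5 is a cycle in G, G is not acyclic. Forests are exactly the graphs of treewidth ≤ 1, so tw(G) ≥ 2. Combining the bounds, tw(G) = 2.

Treewidth 2.
Bags: B1 = {0, 3, 5}  B2 = {0, 2, 5}  B3 = {2, 4, 5}  B4 = {4, 5, 8}  B5 = {1, 5, 8}  B6 = {1, 5, 6}  B7 = {5, 6, 7}
Tree: B1–B2, B2–B3, B3–B4, B4–B5, B5–B6, B6–B7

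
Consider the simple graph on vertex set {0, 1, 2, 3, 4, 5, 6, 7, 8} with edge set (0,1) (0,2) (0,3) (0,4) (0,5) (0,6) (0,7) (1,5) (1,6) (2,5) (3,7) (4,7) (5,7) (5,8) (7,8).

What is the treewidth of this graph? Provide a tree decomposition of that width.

Each bag holds 3 vertices, so the decomposition has width 2, which upper-bounds the treewidth. For the lower bound, the 3 vertices {0, 3, 7} are pairwise adjacent, and any tree decomposition puts a clique entirely inside one bag — forcing width ≥ 2. Therefore the treewidth is 2.

Treewidth 2.
One optimal decomposition is:
Bags: B1 = {5, 7, 8}  B2 = {0, 5, 7}  B3 = {0, 2, 5}  B4 = {0, 1, 5}  B5 = {0, 4, 7}  B6 = {0, 3, 7}  B7 = {0, 1, 6}
Tree: B1–B2, B2–B3, B3–B4, B2–B5, B2–B6, B4–B7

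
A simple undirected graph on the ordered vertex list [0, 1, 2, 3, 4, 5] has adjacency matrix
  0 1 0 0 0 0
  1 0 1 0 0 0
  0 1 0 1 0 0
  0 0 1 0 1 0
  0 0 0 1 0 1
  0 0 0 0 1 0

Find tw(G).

A width-1 tree decomposition is:
Bags: B1 = {0, 1}  B2 = {1, 2}  B3 = {2, 3}  B4 = {3, 4}  B5 = {4, 5}
Tree: B1–B2, B2–B3, B3–B4, B4–B5
Every bag has size at most 2, so the width is 2 − 1 = 1 and tw(G) ≤ 1. Any graph with an edge has treewidth ≥ 1, and G has the edge 0–1. Hence tw(G) = 1 exactly.

1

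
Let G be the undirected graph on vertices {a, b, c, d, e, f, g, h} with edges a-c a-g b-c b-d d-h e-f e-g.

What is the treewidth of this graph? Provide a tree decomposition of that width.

Treewidth 1.
Bags: B1 = {e, f}  B2 = {e, g}  B3 = {a, g}  B4 = {a, c}  B5 = {b, c}  B6 = {b, d}  B7 = {d, h}
Tree: B1–B2, B2–B3, B3–B4, B4–B5, B5–B6, B6–B7

Each bag holds 2 vertices, so the decomposition has width 1, which upper-bounds the treewidth. Any graph with an edge has treewidth ≥ 1, and G has the edge f–e. Hence tw(G) = 1 exactly.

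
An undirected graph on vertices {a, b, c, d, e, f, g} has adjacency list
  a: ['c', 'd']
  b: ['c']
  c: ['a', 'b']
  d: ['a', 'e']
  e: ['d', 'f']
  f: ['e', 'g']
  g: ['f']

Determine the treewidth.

A width-1 tree decomposition is:
Bags: B1 = {f, g}  B2 = {e, f}  B3 = {d, e}  B4 = {a, d}  B5 = {a, c}  B6 = {b, c}
Tree: B1–B2, B2–B3, B3–B4, B4–B5, B5–B6
Each bag holds 2 vertices, so the decomposition has width 1, which upper-bounds the treewidth. Any graph with an edge has treewidth ≥ 1, and G has the edge g–f. The upper and lower bounds meet at 1, so that is the treewidth.

1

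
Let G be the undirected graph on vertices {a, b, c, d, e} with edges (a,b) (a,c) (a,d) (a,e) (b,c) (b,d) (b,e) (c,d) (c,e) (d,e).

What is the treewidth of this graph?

4

A width-4 tree decomposition is:
Bags: B1 = {a, b, c, d, e}
Tree: (single bag)
A single bag containing all 5 vertices is trivially a valid decomposition of width 4. For the lower bound, the 5 vertices {a, b, c, d, e} are pairwise adjacent, and any tree decomposition puts a clique entirely inside one bag — forcing width ≥ 4. The upper and lower bounds meet at 4, so that is the treewidth.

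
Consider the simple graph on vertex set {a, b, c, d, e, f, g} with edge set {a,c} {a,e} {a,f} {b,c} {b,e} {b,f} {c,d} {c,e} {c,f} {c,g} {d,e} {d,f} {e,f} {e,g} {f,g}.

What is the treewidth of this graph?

3

A width-3 tree decomposition is:
Bags: B1 = {c, d, e, f}  B2 = {b, c, e, f}  B3 = {c, e, f, g}  B4 = {a, c, e, f}
Tree: B1–B2, B1–B3, B2–B4
Every bag has size at most 4, so the width is 4 − 1 = 3 and tw(G) ≤ 3. Conversely, {c, d, e, f} is a clique of size 4, and the vertices of any clique must share a bag in every tree decomposition; so some bag has ≥ 4 vertices and tw(G) ≥ 3. The upper and lower bounds meet at 3, so that is the treewidth.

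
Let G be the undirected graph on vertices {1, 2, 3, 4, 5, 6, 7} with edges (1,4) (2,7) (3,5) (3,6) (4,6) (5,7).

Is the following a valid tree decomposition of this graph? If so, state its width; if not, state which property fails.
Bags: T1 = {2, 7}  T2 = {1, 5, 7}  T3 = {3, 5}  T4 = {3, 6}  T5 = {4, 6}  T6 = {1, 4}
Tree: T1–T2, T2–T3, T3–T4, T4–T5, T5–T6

A tree decomposition must satisfy three properties: every vertex lies in some bag; for every edge, both endpoints lie together in some bag; and for every vertex, the bags containing it form a connected subtree. Here bags containing vertex 1 are not connected in the tree, so the decomposition is invalid.

No — bags containing vertex 1 are not connected in the tree.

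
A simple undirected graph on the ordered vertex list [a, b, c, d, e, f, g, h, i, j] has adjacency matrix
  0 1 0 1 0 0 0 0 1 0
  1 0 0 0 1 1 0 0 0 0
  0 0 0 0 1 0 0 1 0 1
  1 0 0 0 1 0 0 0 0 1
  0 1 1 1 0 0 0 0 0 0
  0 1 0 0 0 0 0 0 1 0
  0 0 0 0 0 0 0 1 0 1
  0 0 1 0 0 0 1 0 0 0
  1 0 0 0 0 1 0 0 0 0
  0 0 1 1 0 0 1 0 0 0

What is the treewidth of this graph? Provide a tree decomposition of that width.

Each bag holds 3 vertices, so the decomposition has width 2, which upper-bounds the treewidth. The edges h–g–j–c–h form a cycle, so G is not a tree and its treewidth is at least 2. Hence tw(G) = 2 exactly.

Treewidth 2.
One optimal decomposition is:
Bags: B1 = {c, g, h}  B2 = {c, g, j}  B3 = {c, e, j}  B4 = {d, e, j}  B5 = {b, d, e}  B6 = {a, b, d}  B7 = {a, b, f}  B8 = {a, f, i}
Tree: B1–B2, B2–B3, B3–B4, B4–B5, B5–B6, B6–B7, B7–B8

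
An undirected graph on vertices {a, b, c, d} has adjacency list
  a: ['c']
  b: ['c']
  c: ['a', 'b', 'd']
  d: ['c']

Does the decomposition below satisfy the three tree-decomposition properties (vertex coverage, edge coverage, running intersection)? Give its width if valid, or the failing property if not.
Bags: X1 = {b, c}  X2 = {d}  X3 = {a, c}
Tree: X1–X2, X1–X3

A tree decomposition must satisfy three properties: every vertex lies in some bag; for every edge, both endpoints lie together in some bag; and for every vertex, the bags containing it form a connected subtree. Here edge (c,d) lies in no bag, so the decomposition is invalid.

No — edge (c,d) lies in no bag.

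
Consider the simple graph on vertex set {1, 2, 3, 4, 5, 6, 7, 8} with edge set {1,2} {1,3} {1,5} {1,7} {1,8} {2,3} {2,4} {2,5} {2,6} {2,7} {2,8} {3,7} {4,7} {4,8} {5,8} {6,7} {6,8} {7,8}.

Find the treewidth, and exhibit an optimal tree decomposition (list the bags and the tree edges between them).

Each bag holds 4 vertices, so the decomposition has width 3, which upper-bounds the treewidth. On the other hand G contains the 4-clique {1, 2, 5, 8}. A clique must lie in a single bag of any decomposition, so no decomposition can have width below 3. Hence tw(G) = 3 exactly.

Treewidth 3.
One such decomposition:
Bags: B1 = {1, 2, 3, 7}  B2 = {1, 2, 7, 8}  B3 = {2, 4, 7, 8}  B4 = {1, 2, 5, 8}  B5 = {2, 6, 7, 8}
Tree: B1–B2, B2–B3, B2–B4, B2–B5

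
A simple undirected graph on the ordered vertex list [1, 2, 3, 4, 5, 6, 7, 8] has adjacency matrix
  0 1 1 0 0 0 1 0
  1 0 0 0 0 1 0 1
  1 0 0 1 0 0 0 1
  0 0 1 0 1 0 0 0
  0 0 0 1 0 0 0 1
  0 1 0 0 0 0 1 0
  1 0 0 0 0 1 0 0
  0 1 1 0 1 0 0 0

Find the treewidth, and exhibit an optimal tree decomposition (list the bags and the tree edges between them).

Every bag has size at most 3, so the width is 3 − 1 = 2 and tw(G) ≤ 2. The edges 5–4–3–8–5 form a cycle, so G is not a tree and its treewidth is at least 2. Combining the bounds, tw(G) = 2.

Treewidth 2.
One optimal decomposition is:
Bags: B1 = {4, 5, 8}  B2 = {3, 4, 8}  B3 = {2, 3, 8}  B4 = {1, 2, 3}  B5 = {1, 2, 6}  B6 = {1, 6, 7}
Tree: B1–B2, B2–B3, B3–B4, B4–B5, B5–B6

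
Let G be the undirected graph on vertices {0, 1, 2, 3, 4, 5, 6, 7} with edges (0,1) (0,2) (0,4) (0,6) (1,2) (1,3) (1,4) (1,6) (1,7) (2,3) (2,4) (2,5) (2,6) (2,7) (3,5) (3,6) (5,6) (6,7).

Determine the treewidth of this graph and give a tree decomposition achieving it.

Treewidth 3.
Bags: B1 = {0, 1, 2, 6}  B2 = {1, 2, 6, 7}  B3 = {1, 2, 3, 6}  B4 = {0, 1, 2, 4}  B5 = {2, 3, 5, 6}
Tree: B1–B2, B2–B3, B1–B4, B3–B5

Every bag has size at most 4, so the width is 4 − 1 = 3 and tw(G) ≤ 3. On the other hand G contains the 4-clique {0, 1, 2, 4}. A clique must lie in a single bag of any decomposition, so no decomposition can have width below 3. The upper and lower bounds meet at 3, so that is the treewidth.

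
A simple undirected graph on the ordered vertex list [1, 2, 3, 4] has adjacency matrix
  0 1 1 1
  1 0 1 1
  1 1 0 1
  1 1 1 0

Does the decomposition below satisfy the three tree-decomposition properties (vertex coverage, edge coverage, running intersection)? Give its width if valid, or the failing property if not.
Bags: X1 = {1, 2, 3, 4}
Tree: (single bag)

Every vertex of G appears in some bag (union = {1, 2, 3, 4}); every edge is covered by a bag; and for each vertex v the set of bags containing v is connected in the bag tree. The decomposition is therefore valid. The largest bag has 4 vertices, so the width is 3.

Yes; width 3.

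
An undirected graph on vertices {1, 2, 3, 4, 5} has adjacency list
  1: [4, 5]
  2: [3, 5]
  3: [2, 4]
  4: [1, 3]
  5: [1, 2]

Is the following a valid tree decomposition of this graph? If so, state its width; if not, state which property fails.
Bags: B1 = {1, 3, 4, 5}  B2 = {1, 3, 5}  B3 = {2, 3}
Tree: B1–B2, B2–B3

A tree decomposition must satisfy three properties: every vertex lies in some bag; for every edge, both endpoints lie together in some bag; and for every vertex, the bags containing it form a connected subtree. Here edge (5,2) lies in no bag, so the decomposition is invalid.

No — edge (5,2) lies in no bag.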